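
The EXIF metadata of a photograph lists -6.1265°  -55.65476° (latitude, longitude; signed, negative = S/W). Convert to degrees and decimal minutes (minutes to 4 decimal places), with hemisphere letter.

6° 7.5900′ S, 55° 39.2856′ W

Latitude is negative → S; |value| = 6.126500
Lat: minutes = (6.126500 − 6) × 60 = 7.590000
Longitude is negative → W; |value| = 55.654760
λ: fractional part 0.654760 → 39.285600 minutes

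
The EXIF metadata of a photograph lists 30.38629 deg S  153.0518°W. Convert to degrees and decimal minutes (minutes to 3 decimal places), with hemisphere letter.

30° 23.177′ S, 153° 3.108′ W

Lat: fractional part 0.386290 → 23.17740 minutes
Longitude: minutes = (153.051800 − 153) × 60 = 3.10800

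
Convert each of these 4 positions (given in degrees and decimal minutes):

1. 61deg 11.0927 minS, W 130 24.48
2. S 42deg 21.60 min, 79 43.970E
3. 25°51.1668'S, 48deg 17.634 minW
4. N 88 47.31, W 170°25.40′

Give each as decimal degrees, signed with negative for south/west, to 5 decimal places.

Point 1:
  φ: 61 + 11.0927/60 = 61.184878
  S ⇒ negate
  Lon: 24.48′ = 0.408000°; total 130.408000
  W → negative
Point 2:
  Lat: 42 + 21.6/60 = 42.360000
  S → negative
  Longitude: 43.97′ = 0.732833°; total 79.732833
  E → positive
Point 3:
  Latitude: 51.1668′ = 0.852780°; total 25.852780
  S ⇒ negate
  Lon: 48 + 17.634/60 = 48.293900
  W ⇒ negate
Point 4:
  Latitude: 47.31′ = 0.788500°; total 88.788500
  N → positive
  λ: 25.4′ = 0.423333°; total 170.423333
  W → negative

1. -61.18488, -130.40800
2. -42.36000, 79.73283
3. -25.85278, -48.29390
4. 88.78850, -170.42333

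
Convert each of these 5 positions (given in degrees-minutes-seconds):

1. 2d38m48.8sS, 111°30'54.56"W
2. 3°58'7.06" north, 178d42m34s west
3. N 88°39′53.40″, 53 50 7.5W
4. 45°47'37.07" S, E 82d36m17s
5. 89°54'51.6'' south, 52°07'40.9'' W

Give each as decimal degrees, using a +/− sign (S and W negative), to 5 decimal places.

Point 1:
  Lat: 2 + 38/60 + 48.8/3600 = 2.646889
  S ⇒ negate
  Lon: 111 + 30/60 + 54.56/3600 = 111.515156
  W → negative
Point 2:
  Lat: 3 + 58/60 + 7.06/3600 = 3.968628
  N → positive
  λ: 178 + 42/60 + 34/3600 = 178.709444
  W ⇒ negate
Point 3:
  Lat: 88° + 39/60 + 53.4/3600 = 88 + 0.650000 + 0.014833 = 88.664833
  N ⇒ keep positive
  Lon: 50′ + 7.5″ = 50.12500′; 53 + 50.12500/60 = 53.835417
  hemisphere W, so the sign is −
Point 4:
  Latitude: 45 + 47/60 + 37.07/3600 = 45.793631
  S ⇒ negate
  Longitude: 36′ + 17″ = 36.28333′; 82 + 36.28333/60 = 82.604722
  E ⇒ keep positive
Point 5:
  Latitude: 89 + 54/60 + 51.6/3600 = 89.914333
  hemisphere S, so the sign is −
  Lon: 7′ + 40.9″ = 7.68167′; 52 + 7.68167/60 = 52.128028
  W → negative

1. -2.64689, -111.51516
2. 3.96863, -178.70944
3. 88.66483, -53.83542
4. -45.79363, 82.60472
5. -89.91433, -52.12803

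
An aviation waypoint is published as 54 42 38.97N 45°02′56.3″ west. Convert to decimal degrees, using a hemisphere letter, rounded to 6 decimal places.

Latitude: 54 + 42/60 + 38.97/3600 = 54.7108250
λ: 2′ + 56.3″ = 2.93833′; 45 + 2.93833/60 = 45.0489722

54.710825° N, 45.048972° W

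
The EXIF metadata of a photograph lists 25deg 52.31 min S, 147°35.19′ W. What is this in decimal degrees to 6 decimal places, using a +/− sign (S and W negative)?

-25.871833, -147.586500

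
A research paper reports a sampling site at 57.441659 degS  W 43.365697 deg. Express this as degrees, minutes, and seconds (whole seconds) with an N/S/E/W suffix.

Lat: 0.441659 × 60 = 26.49954′ → 26′, remainder × 60 = 29.97″
Longitude: whole degrees 43; 21.94182′ → 21′ and 56.51″

57°26′30″ S, 43°21′57″ W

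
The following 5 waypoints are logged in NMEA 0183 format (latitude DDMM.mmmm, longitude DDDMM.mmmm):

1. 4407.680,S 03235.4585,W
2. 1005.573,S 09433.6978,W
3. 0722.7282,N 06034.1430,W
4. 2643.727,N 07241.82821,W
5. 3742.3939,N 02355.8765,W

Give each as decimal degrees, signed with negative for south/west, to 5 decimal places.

Point 1:
  φ: degrees = first 2 digits = 44, minutes = 7.68; 44 + 7.68/60 = 44.128000
  S ⇒ negate
  Longitude: split at 3 digits → 032° and 35.4585′; 32 + 35.4585/60 = 32.590975
  W → negative
Point 2:
  Lat: split at 2 digits → 10° and 5.573′; 10 + 5.573/60 = 10.092883
  S ⇒ negate
  λ: degrees = first 3 digits = 94, minutes = 33.6978; 94 + 33.6978/60 = 94.561630
  hemisphere W, so the sign is −
Point 3:
  φ: split at 2 digits → 07° and 22.7282′; 7 + 22.7282/60 = 7.378803
  N ⇒ keep positive
  λ: split at 3 digits → 060° and 34.143′; 60 + 34.143/60 = 60.569050
  hemisphere W, so the sign is −
Point 4:
  Latitude: degrees = first 2 digits = 26, minutes = 43.727; 26 + 43.727/60 = 26.728783
  N ⇒ keep positive
  λ: split at 3 digits → 072° and 41.82821′; 72 + 41.82821/60 = 72.697137
  hemisphere W, so the sign is −
Point 5:
  φ: degrees = first 2 digits = 37, minutes = 42.3939; 37 + 42.3939/60 = 37.706565
  N → positive
  λ: split at 3 digits → 023° and 55.8765′; 23 + 55.8765/60 = 23.931275
  hemisphere W, so the sign is −

1. -44.12800, -32.59098
2. -10.09288, -94.56163
3. 7.37880, -60.56905
4. 26.72878, -72.69714
5. 37.70657, -23.93128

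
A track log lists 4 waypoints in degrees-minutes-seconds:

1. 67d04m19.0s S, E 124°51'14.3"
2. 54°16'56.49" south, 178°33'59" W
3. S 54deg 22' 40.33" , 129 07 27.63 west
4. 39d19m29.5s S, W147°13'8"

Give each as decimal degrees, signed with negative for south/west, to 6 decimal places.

Point 1:
  Latitude: 67° + 4/60 + 19/3600 = 67 + 0.066667 + 0.005278 = 67.0719444
  hemisphere S, so the sign is −
  Longitude: 124° + 51/60 + 14.3/3600 = 124 + 0.850000 + 0.003972 = 124.8539722
  E → positive
Point 2:
  Latitude: 54° + 16/60 + 56.49/3600 = 54 + 0.266667 + 0.015692 = 54.2823583
  S → negative
  λ: 178° + 33/60 + 59/3600 = 178 + 0.550000 + 0.016389 = 178.5663889
  W ⇒ negate
Point 3:
  φ: 54° + 22/60 + 40.33/3600 = 54 + 0.366667 + 0.011203 = 54.3778694
  S ⇒ negate
  Longitude: 7′ + 27.63″ = 7.46050′; 129 + 7.46050/60 = 129.1243417
  hemisphere W, so the sign is −
Point 4:
  Latitude: 39 + 19/60 + 29.5/3600 = 39.3248611
  S → negative
  λ: 147 + 13/60 + 8/3600 = 147.2188889
  W ⇒ negate

1. -67.071944, 124.853972
2. -54.282358, -178.566389
3. -54.377869, -129.124342
4. -39.324861, -147.218889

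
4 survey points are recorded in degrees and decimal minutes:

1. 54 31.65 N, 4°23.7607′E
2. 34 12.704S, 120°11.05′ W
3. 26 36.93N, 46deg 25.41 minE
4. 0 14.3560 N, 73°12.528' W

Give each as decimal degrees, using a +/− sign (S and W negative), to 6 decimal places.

1. 54.527500, 4.396012
2. -34.211733, -120.184167
3. 26.615500, 46.423500
4. 0.239267, -73.208800

Point 1:
  Lat: 31.65′ = 0.527500°; total 54.5275000
  N → positive
  λ: 4 + 23.7607/60 = 4.3960117
  E ⇒ keep positive
Point 2:
  Lat: 12.704′ = 0.211733°; total 34.2117333
  S ⇒ negate
  Lon: 120 + 11.05/60 = 120.1841667
  W ⇒ negate
Point 3:
  φ: 36.93′ = 0.615500°; total 26.6155000
  N ⇒ keep positive
  Longitude: 25.41′ = 0.423500°; total 46.4235000
  E → positive
Point 4:
  Lat: 14.356′ = 0.239267°; total 0.2392667
  N ⇒ keep positive
  λ: 12.528′ = 0.208800°; total 73.2088000
  W → negative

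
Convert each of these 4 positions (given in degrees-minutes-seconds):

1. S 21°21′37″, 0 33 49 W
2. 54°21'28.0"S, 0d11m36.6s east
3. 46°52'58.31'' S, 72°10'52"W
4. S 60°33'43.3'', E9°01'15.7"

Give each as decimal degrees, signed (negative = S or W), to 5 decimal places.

Point 1:
  Latitude: 21° + 21/60 + 37/3600 = 21 + 0.350000 + 0.010278 = 21.360278
  S → negative
  λ: 0° + 33/60 + 49/3600 = 0 + 0.550000 + 0.013611 = 0.563611
  hemisphere W, so the sign is −
Point 2:
  Latitude: 21′ + 28″ = 21.46667′; 54 + 21.46667/60 = 54.357778
  hemisphere S, so the sign is −
  λ: 0 + 11/60 + 36.6/3600 = 0.193500
  E ⇒ keep positive
Point 3:
  Latitude: 46° + 52/60 + 58.31/3600 = 46 + 0.866667 + 0.016197 = 46.882864
  S → negative
  Lon: 72 + 10/60 + 52/3600 = 72.181111
  W → negative
Point 4:
  Latitude: 33′ + 43.3″ = 33.72167′; 60 + 33.72167/60 = 60.562028
  hemisphere S, so the sign is −
  Longitude: 9° + 1/60 + 15.7/3600 = 9 + 0.016667 + 0.004361 = 9.021028
  E ⇒ keep positive

1. -21.36028, -0.56361
2. -54.35778, 0.19350
3. -46.88286, -72.18111
4. -60.56203, 9.02103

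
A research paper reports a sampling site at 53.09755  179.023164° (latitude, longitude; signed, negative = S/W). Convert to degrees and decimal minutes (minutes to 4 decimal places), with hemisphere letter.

53° 5.8530′ N, 179° 1.3898′ E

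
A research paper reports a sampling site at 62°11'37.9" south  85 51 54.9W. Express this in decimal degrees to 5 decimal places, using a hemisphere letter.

Latitude: 62° + 11/60 + 37.9/3600 = 62 + 0.183333 + 0.010528 = 62.193861
Lon: 51′ + 54.9″ = 51.91500′; 85 + 51.91500/60 = 85.865250

62.19386° S, 85.86525° W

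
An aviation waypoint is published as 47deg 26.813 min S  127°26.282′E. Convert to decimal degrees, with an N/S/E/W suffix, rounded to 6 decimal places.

Lat: 26.813′ = 0.446883°; total 47.4468833
Lon: 127 + 26.282/60 = 127.4380333

47.446883° S, 127.438033° E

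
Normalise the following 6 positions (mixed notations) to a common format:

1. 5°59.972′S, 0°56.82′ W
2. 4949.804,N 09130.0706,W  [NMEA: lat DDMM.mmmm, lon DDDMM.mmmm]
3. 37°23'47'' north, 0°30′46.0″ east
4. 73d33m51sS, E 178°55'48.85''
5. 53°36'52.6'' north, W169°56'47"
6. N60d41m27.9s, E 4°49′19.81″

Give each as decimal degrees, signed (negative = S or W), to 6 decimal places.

Point 1:
  Latitude: 5 + 59.972/60 = 5.9995333
  S → negative
  λ: 0 + 56.82/60 = 0.9470000
  W ⇒ negate
Point 2:
  Lat: split at 2 digits → 49° and 49.804′; 49 + 49.804/60 = 49.8300667
  N → positive
  Lon: degrees = first 3 digits = 91, minutes = 30.0706; 91 + 30.0706/60 = 91.5011767
  hemisphere W, so the sign is −
Point 3:
  φ: 23′ + 47″ = 23.78333′; 37 + 23.78333/60 = 37.3963889
  N ⇒ keep positive
  Lon: 30′ + 46″ = 30.76667′; 0 + 30.76667/60 = 0.5127778
  E → positive
Point 4:
  Latitude: 33′ + 51″ = 33.85000′; 73 + 33.85000/60 = 73.5641667
  S ⇒ negate
  Lon: 178 + 55/60 + 48.85/3600 = 178.9302361
  E → positive
Point 5:
  φ: 53° + 36/60 + 52.6/3600 = 53 + 0.600000 + 0.014611 = 53.6146111
  N ⇒ keep positive
  λ: 169° + 56/60 + 47/3600 = 169 + 0.933333 + 0.013056 = 169.9463889
  W ⇒ negate
Point 6:
  Lat: 41′ + 27.9″ = 41.46500′; 60 + 41.46500/60 = 60.6910833
  N ⇒ keep positive
  Lon: 4° + 49/60 + 19.81/3600 = 4 + 0.816667 + 0.005503 = 4.8221694
  E ⇒ keep positive

1. -5.999533, -0.947000
2. 49.830067, -91.501177
3. 37.396389, 0.512778
4. -73.564167, 178.930236
5. 53.614611, -169.946389
6. 60.691083, 4.822169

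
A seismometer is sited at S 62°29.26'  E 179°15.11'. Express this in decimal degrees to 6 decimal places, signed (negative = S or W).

-62.487667, 179.251833

Latitude: 62 + 29.26/60 = 62.4876667
hemisphere S, so the sign is −
λ: 179 + 15.11/60 = 179.2518333
E ⇒ keep positive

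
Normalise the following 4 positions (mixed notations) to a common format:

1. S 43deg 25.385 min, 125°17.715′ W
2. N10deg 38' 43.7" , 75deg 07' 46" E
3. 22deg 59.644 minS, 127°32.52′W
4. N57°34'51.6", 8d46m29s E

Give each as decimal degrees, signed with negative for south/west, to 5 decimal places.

Point 1:
  Latitude: 43 + 25.385/60 = 43.423083
  S ⇒ negate
  Lon: 125 + 17.715/60 = 125.295250
  W ⇒ negate
Point 2:
  Latitude: 10° + 38/60 + 43.7/3600 = 10 + 0.633333 + 0.012139 = 10.645472
  N → positive
  Longitude: 75° + 7/60 + 46/3600 = 75 + 0.116667 + 0.012778 = 75.129444
  E → positive
Point 3:
  φ: 22 + 59.644/60 = 22.994067
  S ⇒ negate
  Lon: 127 + 32.52/60 = 127.542000
  W ⇒ negate
Point 4:
  Latitude: 57 + 34/60 + 51.6/3600 = 57.581000
  N → positive
  Longitude: 46′ + 29″ = 46.48333′; 8 + 46.48333/60 = 8.774722
  E ⇒ keep positive

1. -43.42308, -125.29525
2. 10.64547, 75.12944
3. -22.99407, -127.54200
4. 57.58100, 8.77472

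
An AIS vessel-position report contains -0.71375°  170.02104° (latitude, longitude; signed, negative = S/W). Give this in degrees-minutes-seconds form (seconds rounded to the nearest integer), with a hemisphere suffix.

Latitude is negative → S; |value| = 0.713750
Lat: 0.713750 × 60 = 42.82500′ → 42′, remainder × 60 = 49.50″
λ: whole degrees 170; 1.26240′ → 1′ and 15.74″

0°42′50″ S, 170°01′16″ E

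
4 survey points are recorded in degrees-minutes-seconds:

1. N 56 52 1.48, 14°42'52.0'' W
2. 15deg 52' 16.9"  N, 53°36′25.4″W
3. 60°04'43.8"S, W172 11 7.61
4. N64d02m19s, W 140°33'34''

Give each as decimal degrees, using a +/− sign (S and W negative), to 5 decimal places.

Point 1:
  Latitude: 52′ + 1.48″ = 52.02467′; 56 + 52.02467/60 = 56.867078
  N ⇒ keep positive
  Longitude: 42′ + 52″ = 42.86667′; 14 + 42.86667/60 = 14.714444
  W ⇒ negate
Point 2:
  φ: 15 + 52/60 + 16.9/3600 = 15.871361
  N → positive
  Longitude: 53 + 36/60 + 25.4/3600 = 53.607056
  hemisphere W, so the sign is −
Point 3:
  Lat: 60 + 4/60 + 43.8/3600 = 60.078833
  hemisphere S, so the sign is −
  λ: 172 + 11/60 + 7.61/3600 = 172.185447
  W → negative
Point 4:
  φ: 64 + 2/60 + 19/3600 = 64.038611
  N ⇒ keep positive
  λ: 33′ + 34″ = 33.56667′; 140 + 33.56667/60 = 140.559444
  W ⇒ negate

1. 56.86708, -14.71444
2. 15.87136, -53.60706
3. -60.07883, -172.18545
4. 64.03861, -140.55944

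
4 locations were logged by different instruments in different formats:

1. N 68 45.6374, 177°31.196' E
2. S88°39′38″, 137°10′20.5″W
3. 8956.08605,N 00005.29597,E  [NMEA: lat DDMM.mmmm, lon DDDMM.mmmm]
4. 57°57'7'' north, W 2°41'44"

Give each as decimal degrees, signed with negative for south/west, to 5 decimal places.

Point 1:
  Latitude: 68 + 45.6374/60 = 68.760623
  N ⇒ keep positive
  Lon: 31.196′ = 0.519933°; total 177.519933
  E → positive
Point 2:
  φ: 39′ + 38″ = 39.63333′; 88 + 39.63333/60 = 88.660556
  S → negative
  Longitude: 137° + 10/60 + 20.5/3600 = 137 + 0.166667 + 0.005694 = 137.172361
  W → negative
Point 3:
  Lat: degrees = first 2 digits = 89, minutes = 56.08605; 89 + 56.08605/60 = 89.934768
  N ⇒ keep positive
  Longitude: degrees = first 3 digits = 0, minutes = 5.29597; 0 + 5.29597/60 = 0.088266
  E → positive
Point 4:
  φ: 57 + 57/60 + 7/3600 = 57.951944
  N ⇒ keep positive
  Longitude: 41′ + 44″ = 41.73333′; 2 + 41.73333/60 = 2.695556
  hemisphere W, so the sign is −

1. 68.76062, 177.51993
2. -88.66056, -137.17236
3. 89.93477, 0.08827
4. 57.95194, -2.69556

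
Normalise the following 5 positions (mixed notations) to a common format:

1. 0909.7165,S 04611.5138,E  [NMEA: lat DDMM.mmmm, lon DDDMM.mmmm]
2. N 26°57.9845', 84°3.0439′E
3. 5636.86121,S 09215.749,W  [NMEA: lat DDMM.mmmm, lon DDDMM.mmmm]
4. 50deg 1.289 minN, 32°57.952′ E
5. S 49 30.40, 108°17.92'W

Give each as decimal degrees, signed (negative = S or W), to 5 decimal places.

Point 1:
  φ: split at 2 digits → 09° and 9.7165′; 9 + 9.7165/60 = 9.161942
  S → negative
  Longitude: degrees = first 3 digits = 46, minutes = 11.5138; 46 + 11.5138/60 = 46.191897
  E ⇒ keep positive
Point 2:
  φ: 57.9845′ = 0.966408°; total 26.966408
  N → positive
  Longitude: 3.0439′ = 0.050732°; total 84.050732
  E ⇒ keep positive
Point 3:
  φ: degrees = first 2 digits = 56, minutes = 36.86121; 56 + 36.86121/60 = 56.614354
  S → negative
  Lon: degrees = first 3 digits = 92, minutes = 15.749; 92 + 15.749/60 = 92.262483
  hemisphere W, so the sign is −
Point 4:
  Lat: 50 + 1.289/60 = 50.021483
  N → positive
  Lon: 32 + 57.952/60 = 32.965867
  E ⇒ keep positive
Point 5:
  φ: 49 + 30.4/60 = 49.506667
  S ⇒ negate
  λ: 17.92′ = 0.298667°; total 108.298667
  W ⇒ negate

1. -9.16194, 46.19190
2. 26.96641, 84.05073
3. -56.61435, -92.26248
4. 50.02148, 32.96587
5. -49.50667, -108.29867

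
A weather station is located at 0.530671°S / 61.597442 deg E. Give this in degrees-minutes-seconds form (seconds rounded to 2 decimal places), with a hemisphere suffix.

0°31′50.42″ S, 61°35′50.79″ E

Latitude: 0.530671 × 60 = 31.84026′ → 31′, remainder × 60 = 50.4156″
Longitude: 0.597442° → 35.84652′; 0.84652 × 60 = 50.7912″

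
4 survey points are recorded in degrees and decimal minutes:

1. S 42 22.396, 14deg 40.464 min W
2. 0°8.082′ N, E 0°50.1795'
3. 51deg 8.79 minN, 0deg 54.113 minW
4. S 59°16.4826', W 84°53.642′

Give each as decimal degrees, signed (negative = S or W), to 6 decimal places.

1. -42.373267, -14.674400
2. 0.134700, 0.836325
3. 51.146500, -0.901883
4. -59.274710, -84.894033

Point 1:
  φ: 42 + 22.396/60 = 42.3732667
  S → negative
  λ: 14 + 40.464/60 = 14.6744000
  W → negative
Point 2:
  φ: 8.082′ = 0.134700°; total 0.1347000
  N ⇒ keep positive
  Lon: 0 + 50.1795/60 = 0.8363250
  E → positive
Point 3:
  Lat: 51 + 8.79/60 = 51.1465000
  N ⇒ keep positive
  Longitude: 0 + 54.113/60 = 0.9018833
  W → negative
Point 4:
  Latitude: 59 + 16.4826/60 = 59.2747100
  S ⇒ negate
  λ: 84 + 53.642/60 = 84.8940333
  W ⇒ negate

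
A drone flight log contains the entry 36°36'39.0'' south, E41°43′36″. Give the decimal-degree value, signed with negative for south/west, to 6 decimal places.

Lat: 36° + 36/60 + 39/3600 = 36 + 0.600000 + 0.010833 = 36.6108333
S ⇒ negate
Longitude: 41 + 43/60 + 36/3600 = 41.7266667
E → positive

-36.610833, 41.726667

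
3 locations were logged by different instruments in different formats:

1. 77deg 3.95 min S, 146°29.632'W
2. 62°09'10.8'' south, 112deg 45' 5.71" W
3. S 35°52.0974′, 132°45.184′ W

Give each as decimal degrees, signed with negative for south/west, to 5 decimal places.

Point 1:
  Lat: 3.95′ = 0.065833°; total 77.065833
  hemisphere S, so the sign is −
  λ: 146 + 29.632/60 = 146.493867
  hemisphere W, so the sign is −
Point 2:
  Latitude: 62 + 9/60 + 10.8/3600 = 62.153000
  S ⇒ negate
  Lon: 112 + 45/60 + 5.71/3600 = 112.751586
  W ⇒ negate
Point 3:
  Latitude: 35 + 52.0974/60 = 35.868290
  S ⇒ negate
  λ: 45.184′ = 0.753067°; total 132.753067
  hemisphere W, so the sign is −

1. -77.06583, -146.49387
2. -62.15300, -112.75159
3. -35.86829, -132.75307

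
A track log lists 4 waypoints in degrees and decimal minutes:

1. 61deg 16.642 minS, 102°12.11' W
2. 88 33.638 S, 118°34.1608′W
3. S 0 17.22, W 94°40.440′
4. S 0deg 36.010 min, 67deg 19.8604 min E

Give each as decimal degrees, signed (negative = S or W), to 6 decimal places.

1. -61.277367, -102.201833
2. -88.560633, -118.569347
3. -0.287000, -94.674000
4. -0.600167, 67.331007

Point 1:
  φ: 61 + 16.642/60 = 61.2773667
  S ⇒ negate
  λ: 12.11′ = 0.201833°; total 102.2018333
  W → negative
Point 2:
  Lat: 33.638′ = 0.560633°; total 88.5606333
  hemisphere S, so the sign is −
  λ: 34.1608′ = 0.569347°; total 118.5693467
  W → negative
Point 3:
  φ: 17.22′ = 0.287000°; total 0.2870000
  S ⇒ negate
  λ: 94 + 40.44/60 = 94.6740000
  W ⇒ negate
Point 4:
  φ: 36.01′ = 0.600167°; total 0.6001667
  S → negative
  Lon: 19.8604′ = 0.331007°; total 67.3310067
  E ⇒ keep positive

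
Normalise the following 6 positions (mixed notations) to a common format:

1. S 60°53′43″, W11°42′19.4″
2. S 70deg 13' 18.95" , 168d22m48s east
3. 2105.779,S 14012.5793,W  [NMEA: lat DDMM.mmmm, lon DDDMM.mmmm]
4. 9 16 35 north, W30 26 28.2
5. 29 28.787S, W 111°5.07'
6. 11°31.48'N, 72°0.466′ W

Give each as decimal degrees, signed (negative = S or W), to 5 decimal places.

1. -60.89528, -11.70539
2. -70.22193, 168.38000
3. -21.09632, -140.20966
4. 9.27639, -30.44117
5. -29.47978, -111.08450
6. 11.52467, -72.00777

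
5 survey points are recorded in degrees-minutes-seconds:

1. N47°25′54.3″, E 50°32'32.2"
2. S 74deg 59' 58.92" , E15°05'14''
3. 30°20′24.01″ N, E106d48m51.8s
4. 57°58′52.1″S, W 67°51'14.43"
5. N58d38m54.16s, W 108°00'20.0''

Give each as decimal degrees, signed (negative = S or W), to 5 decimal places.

1. 47.43175, 50.54228
2. -74.99970, 15.08722
3. 30.34000, 106.81439
4. -57.98114, -67.85401
5. 58.64838, -108.00556

Point 1:
  φ: 47 + 25/60 + 54.3/3600 = 47.431750
  N ⇒ keep positive
  Lon: 50° + 32/60 + 32.2/3600 = 50 + 0.533333 + 0.008944 = 50.542278
  E ⇒ keep positive
Point 2:
  φ: 74 + 59/60 + 58.92/3600 = 74.999700
  hemisphere S, so the sign is −
  Lon: 15° + 5/60 + 14/3600 = 15 + 0.083333 + 0.003889 = 15.087222
  E → positive
Point 3:
  φ: 30 + 20/60 + 24.01/3600 = 30.340003
  N → positive
  λ: 106° + 48/60 + 51.8/3600 = 106 + 0.800000 + 0.014389 = 106.814389
  E ⇒ keep positive
Point 4:
  Latitude: 57 + 58/60 + 52.1/3600 = 57.981139
  S → negative
  λ: 67° + 51/60 + 14.43/3600 = 67 + 0.850000 + 0.004008 = 67.854008
  W → negative
Point 5:
  φ: 58 + 38/60 + 54.16/3600 = 58.648378
  N ⇒ keep positive
  Longitude: 108° + 0/60 + 20/3600 = 108 + 0.000000 + 0.005556 = 108.005556
  W ⇒ negate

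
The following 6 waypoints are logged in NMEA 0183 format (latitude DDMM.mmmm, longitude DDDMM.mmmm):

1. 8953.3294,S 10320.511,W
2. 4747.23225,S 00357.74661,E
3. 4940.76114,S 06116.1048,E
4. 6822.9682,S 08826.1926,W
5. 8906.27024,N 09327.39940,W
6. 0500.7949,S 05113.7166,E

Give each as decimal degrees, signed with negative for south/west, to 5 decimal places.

1. -89.88882, -103.34185
2. -47.78720, 3.96244
3. -49.67935, 61.26841
4. -68.38280, -88.43654
5. 89.10450, -93.45666
6. -5.01325, 51.22861

Point 1:
  Latitude: split at 2 digits → 89° and 53.3294′; 89 + 53.3294/60 = 89.888823
  S ⇒ negate
  λ: degrees = first 3 digits = 103, minutes = 20.511; 103 + 20.511/60 = 103.341850
  hemisphere W, so the sign is −
Point 2:
  Latitude: split at 2 digits → 47° and 47.23225′; 47 + 47.23225/60 = 47.787204
  S ⇒ negate
  Lon: degrees = first 3 digits = 3, minutes = 57.74661; 3 + 57.74661/60 = 3.962444
  E ⇒ keep positive
Point 3:
  Lat: split at 2 digits → 49° and 40.76114′; 49 + 40.76114/60 = 49.679352
  S → negative
  λ: degrees = first 3 digits = 61, minutes = 16.1048; 61 + 16.1048/60 = 61.268413
  E ⇒ keep positive
Point 4:
  Lat: degrees = first 2 digits = 68, minutes = 22.9682; 68 + 22.9682/60 = 68.382803
  S → negative
  Longitude: degrees = first 3 digits = 88, minutes = 26.1926; 88 + 26.1926/60 = 88.436543
  W → negative
Point 5:
  φ: split at 2 digits → 89° and 6.27024′; 89 + 6.27024/60 = 89.104504
  N ⇒ keep positive
  Longitude: degrees = first 3 digits = 93, minutes = 27.3994; 93 + 27.3994/60 = 93.456657
  W ⇒ negate
Point 6:
  φ: degrees = first 2 digits = 5, minutes = 0.7949; 5 + 0.7949/60 = 5.013248
  hemisphere S, so the sign is −
  Lon: degrees = first 3 digits = 51, minutes = 13.7166; 51 + 13.7166/60 = 51.228610
  E ⇒ keep positive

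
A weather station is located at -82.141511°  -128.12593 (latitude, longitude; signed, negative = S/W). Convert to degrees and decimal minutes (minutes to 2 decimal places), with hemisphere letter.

82° 8.49′ S, 128° 7.56′ W

Latitude is negative → S; |value| = 82.141511
Latitude: minutes = (82.141511 − 82) × 60 = 8.4907
Longitude is negative → W; |value| = 128.125930
λ: minutes = (128.125930 − 128) × 60 = 7.5558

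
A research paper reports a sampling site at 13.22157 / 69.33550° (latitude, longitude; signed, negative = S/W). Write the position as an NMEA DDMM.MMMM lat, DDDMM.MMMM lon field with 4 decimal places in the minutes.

1313.2942,N / 06920.1300,E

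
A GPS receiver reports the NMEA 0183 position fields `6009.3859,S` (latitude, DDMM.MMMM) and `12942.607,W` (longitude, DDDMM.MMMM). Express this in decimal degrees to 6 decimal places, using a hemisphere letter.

60.156432° S, 129.710117° W

φ: split at 2 digits → 60° and 9.3859′; 60 + 9.3859/60 = 60.1564317
λ: split at 3 digits → 129° and 42.607′; 129 + 42.607/60 = 129.7101167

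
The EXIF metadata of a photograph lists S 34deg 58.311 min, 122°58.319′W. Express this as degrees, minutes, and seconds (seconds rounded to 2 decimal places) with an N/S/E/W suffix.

φ: 58.31100′ → 58′ and 0.31100 × 60 = 18.6600″
Longitude: 58.31900′ → 58′ and 0.31900 × 60 = 19.1400″

34°58′18.66″ S, 122°58′19.14″ W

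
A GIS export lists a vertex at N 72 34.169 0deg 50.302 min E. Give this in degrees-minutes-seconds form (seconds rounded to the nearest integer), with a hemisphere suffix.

Lat: fractional minutes 0.16900 × 60 = 10.14″
λ: fractional minutes 0.30200 × 60 = 18.12″

72°34′10″ N, 0°50′18″ E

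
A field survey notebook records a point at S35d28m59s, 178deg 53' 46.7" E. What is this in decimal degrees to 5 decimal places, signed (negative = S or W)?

-35.48306, 178.89631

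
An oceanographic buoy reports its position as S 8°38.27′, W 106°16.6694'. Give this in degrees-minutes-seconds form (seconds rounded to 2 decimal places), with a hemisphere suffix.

8°38′16.20″ S, 106°16′40.16″ W

Latitude: 38.27000′ → 38′ and 0.27000 × 60 = 16.2000″
Lon: fractional minutes 0.66940 × 60 = 40.1640″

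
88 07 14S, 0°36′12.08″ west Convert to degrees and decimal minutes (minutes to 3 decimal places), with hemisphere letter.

88° 7.233′ S, 0° 36.201′ W

φ: 7 + 14/60 = 7.23333′
Longitude: 36 + 12.08/60 = 36.20133′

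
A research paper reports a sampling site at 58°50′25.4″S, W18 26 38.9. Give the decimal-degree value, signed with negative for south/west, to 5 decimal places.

Lat: 50′ + 25.4″ = 50.42333′; 58 + 50.42333/60 = 58.840389
S ⇒ negate
Longitude: 26′ + 38.9″ = 26.64833′; 18 + 26.64833/60 = 18.444139
W → negative

-58.84039, -18.44414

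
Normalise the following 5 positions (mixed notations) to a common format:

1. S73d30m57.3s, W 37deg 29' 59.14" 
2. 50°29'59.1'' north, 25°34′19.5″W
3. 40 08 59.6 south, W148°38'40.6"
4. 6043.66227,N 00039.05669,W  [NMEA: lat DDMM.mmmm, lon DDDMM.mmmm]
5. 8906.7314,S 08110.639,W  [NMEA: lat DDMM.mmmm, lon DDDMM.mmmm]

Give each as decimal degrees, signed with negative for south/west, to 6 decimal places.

Point 1:
  Latitude: 30′ + 57.3″ = 30.95500′; 73 + 30.95500/60 = 73.5159167
  S → negative
  λ: 29′ + 59.14″ = 29.98567′; 37 + 29.98567/60 = 37.4997611
  W → negative
Point 2:
  Lat: 50° + 29/60 + 59.1/3600 = 50 + 0.483333 + 0.016417 = 50.4997500
  N → positive
  Lon: 34′ + 19.5″ = 34.32500′; 25 + 34.32500/60 = 25.5720833
  hemisphere W, so the sign is −
Point 3:
  Lat: 40° + 8/60 + 59.6/3600 = 40 + 0.133333 + 0.016556 = 40.1498889
  hemisphere S, so the sign is −
  λ: 148 + 38/60 + 40.6/3600 = 148.6446111
  hemisphere W, so the sign is −
Point 4:
  Lat: split at 2 digits → 60° and 43.66227′; 60 + 43.66227/60 = 60.7277045
  N → positive
  λ: split at 3 digits → 000° and 39.05669′; 0 + 39.05669/60 = 0.6509448
  hemisphere W, so the sign is −
Point 5:
  φ: degrees = first 2 digits = 89, minutes = 6.7314; 89 + 6.7314/60 = 89.1121900
  S ⇒ negate
  λ: split at 3 digits → 081° and 10.639′; 81 + 10.639/60 = 81.1773167
  hemisphere W, so the sign is −

1. -73.515917, -37.499761
2. 50.499750, -25.572083
3. -40.149889, -148.644611
4. 60.727705, -0.650945
5. -89.112190, -81.177317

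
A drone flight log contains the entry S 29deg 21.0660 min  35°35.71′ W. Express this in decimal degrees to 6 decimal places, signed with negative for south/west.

Latitude: 21.066′ = 0.351100°; total 29.3511000
S ⇒ negate
λ: 35 + 35.71/60 = 35.5951667
W ⇒ negate

-29.351100, -35.595167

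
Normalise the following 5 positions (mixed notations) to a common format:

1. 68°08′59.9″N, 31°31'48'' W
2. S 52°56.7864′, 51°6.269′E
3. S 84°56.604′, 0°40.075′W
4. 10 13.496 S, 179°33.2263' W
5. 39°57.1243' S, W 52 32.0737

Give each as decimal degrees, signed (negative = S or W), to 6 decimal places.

1. 68.149972, -31.530000
2. -52.946440, 51.104483
3. -84.943400, -0.667917
4. -10.224933, -179.553772
5. -39.952072, -52.534562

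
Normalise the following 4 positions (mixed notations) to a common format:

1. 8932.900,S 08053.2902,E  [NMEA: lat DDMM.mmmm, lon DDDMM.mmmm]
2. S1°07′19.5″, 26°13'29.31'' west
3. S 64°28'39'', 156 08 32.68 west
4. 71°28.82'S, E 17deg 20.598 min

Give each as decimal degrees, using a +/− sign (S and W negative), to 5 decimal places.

1. -89.54833, 80.88817
2. -1.12208, -26.22481
3. -64.47750, -156.14241
4. -71.48033, 17.34330

Point 1:
  Lat: degrees = first 2 digits = 89, minutes = 32.9; 89 + 32.9/60 = 89.548333
  S → negative
  Lon: degrees = first 3 digits = 80, minutes = 53.2902; 80 + 53.2902/60 = 80.888170
  E → positive
Point 2:
  Lat: 7′ + 19.5″ = 7.32500′; 1 + 7.32500/60 = 1.122083
  hemisphere S, so the sign is −
  λ: 13′ + 29.31″ = 13.48850′; 26 + 13.48850/60 = 26.224808
  hemisphere W, so the sign is −
Point 3:
  Latitude: 64° + 28/60 + 39/3600 = 64 + 0.466667 + 0.010833 = 64.477500
  hemisphere S, so the sign is −
  λ: 156° + 8/60 + 32.68/3600 = 156 + 0.133333 + 0.009078 = 156.142411
  W → negative
Point 4:
  Lat: 71 + 28.82/60 = 71.480333
  S ⇒ negate
  Lon: 20.598′ = 0.343300°; total 17.343300
  E ⇒ keep positive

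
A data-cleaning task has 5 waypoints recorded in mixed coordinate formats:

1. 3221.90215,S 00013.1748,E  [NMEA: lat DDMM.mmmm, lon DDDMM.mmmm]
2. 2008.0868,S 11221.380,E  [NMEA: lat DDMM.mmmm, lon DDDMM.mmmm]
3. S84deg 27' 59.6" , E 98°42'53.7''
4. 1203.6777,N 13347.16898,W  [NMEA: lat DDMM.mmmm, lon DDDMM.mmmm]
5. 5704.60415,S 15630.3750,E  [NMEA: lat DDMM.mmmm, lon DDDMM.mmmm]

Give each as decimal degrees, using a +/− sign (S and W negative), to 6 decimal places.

1. -32.365036, 0.219580
2. -20.134780, 112.356333
3. -84.466556, 98.714917
4. 12.061295, -133.786150
5. -57.076736, 156.506250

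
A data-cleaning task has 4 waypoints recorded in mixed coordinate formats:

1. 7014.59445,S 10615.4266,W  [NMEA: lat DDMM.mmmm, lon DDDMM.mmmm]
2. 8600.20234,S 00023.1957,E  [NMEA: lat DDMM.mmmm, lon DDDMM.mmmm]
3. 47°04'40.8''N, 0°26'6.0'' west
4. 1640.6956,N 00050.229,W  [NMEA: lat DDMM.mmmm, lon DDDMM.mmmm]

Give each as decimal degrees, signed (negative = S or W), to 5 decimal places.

Point 1:
  Latitude: degrees = first 2 digits = 70, minutes = 14.59445; 70 + 14.59445/60 = 70.243241
  S → negative
  λ: split at 3 digits → 106° and 15.4266′; 106 + 15.4266/60 = 106.257110
  W → negative
Point 2:
  Lat: split at 2 digits → 86° and 0.20234′; 86 + 0.20234/60 = 86.003372
  S ⇒ negate
  Lon: split at 3 digits → 000° and 23.1957′; 0 + 23.1957/60 = 0.386595
  E ⇒ keep positive
Point 3:
  Latitude: 47° + 4/60 + 40.8/3600 = 47 + 0.066667 + 0.011333 = 47.078000
  N ⇒ keep positive
  Lon: 26′ + 6″ = 26.10000′; 0 + 26.10000/60 = 0.435000
  hemisphere W, so the sign is −
Point 4:
  Latitude: split at 2 digits → 16° and 40.6956′; 16 + 40.6956/60 = 16.678260
  N ⇒ keep positive
  λ: degrees = first 3 digits = 0, minutes = 50.229; 0 + 50.229/60 = 0.837150
  hemisphere W, so the sign is −

1. -70.24324, -106.25711
2. -86.00337, 0.38660
3. 47.07800, -0.43500
4. 16.67826, -0.83715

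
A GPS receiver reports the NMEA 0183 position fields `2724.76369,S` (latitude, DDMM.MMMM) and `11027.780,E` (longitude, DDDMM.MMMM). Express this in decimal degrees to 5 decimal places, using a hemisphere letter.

27.41273° S, 110.46300° E

Latitude: degrees = first 2 digits = 27, minutes = 24.76369; 27 + 24.76369/60 = 27.412728
Lon: degrees = first 3 digits = 110, minutes = 27.78; 110 + 27.78/60 = 110.463000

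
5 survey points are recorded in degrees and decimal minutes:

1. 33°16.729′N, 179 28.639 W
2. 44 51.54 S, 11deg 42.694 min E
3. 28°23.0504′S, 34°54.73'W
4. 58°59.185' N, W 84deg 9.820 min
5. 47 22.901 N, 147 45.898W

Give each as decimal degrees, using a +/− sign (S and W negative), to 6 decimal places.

Point 1:
  Lat: 33 + 16.729/60 = 33.2788167
  N → positive
  Lon: 28.639′ = 0.477317°; total 179.4773167
  W ⇒ negate
Point 2:
  φ: 44 + 51.54/60 = 44.8590000
  hemisphere S, so the sign is −
  λ: 11 + 42.694/60 = 11.7115667
  E → positive
Point 3:
  Lat: 23.0504′ = 0.384173°; total 28.3841733
  S ⇒ negate
  Longitude: 34 + 54.73/60 = 34.9121667
  W ⇒ negate
Point 4:
  Lat: 58 + 59.185/60 = 58.9864167
  N → positive
  λ: 9.82′ = 0.163667°; total 84.1636667
  hemisphere W, so the sign is −
Point 5:
  Latitude: 22.901′ = 0.381683°; total 47.3816833
  N ⇒ keep positive
  Longitude: 147 + 45.898/60 = 147.7649667
  hemisphere W, so the sign is −

1. 33.278817, -179.477317
2. -44.859000, 11.711567
3. -28.384173, -34.912167
4. 58.986417, -84.163667
5. 47.381683, -147.764967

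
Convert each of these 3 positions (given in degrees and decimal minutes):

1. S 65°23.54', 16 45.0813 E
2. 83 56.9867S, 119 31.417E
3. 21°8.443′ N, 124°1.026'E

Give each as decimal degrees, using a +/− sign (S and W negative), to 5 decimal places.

1. -65.39233, 16.75136
2. -83.94978, 119.52362
3. 21.14072, 124.01710

Point 1:
  φ: 23.54′ = 0.392333°; total 65.392333
  hemisphere S, so the sign is −
  Longitude: 45.0813′ = 0.751355°; total 16.751355
  E ⇒ keep positive
Point 2:
  Lat: 83 + 56.9867/60 = 83.949778
  S ⇒ negate
  Longitude: 119 + 31.417/60 = 119.523617
  E → positive
Point 3:
  Latitude: 21 + 8.443/60 = 21.140717
  N ⇒ keep positive
  Longitude: 1.026′ = 0.017100°; total 124.017100
  E ⇒ keep positive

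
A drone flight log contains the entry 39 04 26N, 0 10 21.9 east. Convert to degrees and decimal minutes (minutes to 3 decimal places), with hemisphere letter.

Lat: seconds/60 = 0.43333; minutes = 4 + 0.43333 = 4.43333
Lon: seconds/60 = 0.36500; minutes = 10 + 0.36500 = 10.36500

39° 4.433′ N, 0° 10.365′ E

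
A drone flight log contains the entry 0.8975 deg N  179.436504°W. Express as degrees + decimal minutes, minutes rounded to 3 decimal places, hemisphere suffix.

Lat: fractional part 0.897500 → 53.85000 minutes
λ: 179° + 0.436504 × 60 = 179° 26.19024′

0° 53.850′ N, 179° 26.190′ W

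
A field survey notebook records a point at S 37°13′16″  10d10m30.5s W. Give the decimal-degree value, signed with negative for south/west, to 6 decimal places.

φ: 37 + 13/60 + 16/3600 = 37.2211111
S ⇒ negate
Longitude: 10′ + 30.5″ = 10.50833′; 10 + 10.50833/60 = 10.1751389
W ⇒ negate

-37.221111, -10.175139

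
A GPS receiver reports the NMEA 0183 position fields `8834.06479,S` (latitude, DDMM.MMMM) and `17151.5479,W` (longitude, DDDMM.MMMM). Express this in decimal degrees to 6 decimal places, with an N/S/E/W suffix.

Latitude: degrees = first 2 digits = 88, minutes = 34.06479; 88 + 34.06479/60 = 88.5677465
λ: degrees = first 3 digits = 171, minutes = 51.5479; 171 + 51.5479/60 = 171.8591317

88.567747° S, 171.859132° W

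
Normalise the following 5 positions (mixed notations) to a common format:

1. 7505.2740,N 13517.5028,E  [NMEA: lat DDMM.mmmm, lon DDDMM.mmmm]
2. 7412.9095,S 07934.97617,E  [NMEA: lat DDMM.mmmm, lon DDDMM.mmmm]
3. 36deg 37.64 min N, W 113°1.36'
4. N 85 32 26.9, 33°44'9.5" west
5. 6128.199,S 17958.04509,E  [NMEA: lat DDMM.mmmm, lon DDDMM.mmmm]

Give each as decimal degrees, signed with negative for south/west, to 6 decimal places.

1. 75.087900, 135.291713
2. -74.215158, 79.582936
3. 36.627333, -113.022667
4. 85.540806, -33.735972
5. -61.469983, 179.967418

Point 1:
  φ: degrees = first 2 digits = 75, minutes = 5.274; 75 + 5.274/60 = 75.0879000
  N → positive
  Longitude: split at 3 digits → 135° and 17.5028′; 135 + 17.5028/60 = 135.2917133
  E ⇒ keep positive
Point 2:
  φ: degrees = first 2 digits = 74, minutes = 12.9095; 74 + 12.9095/60 = 74.2151583
  hemisphere S, so the sign is −
  λ: degrees = first 3 digits = 79, minutes = 34.97617; 79 + 34.97617/60 = 79.5829362
  E ⇒ keep positive
Point 3:
  Latitude: 36 + 37.64/60 = 36.6273333
  N ⇒ keep positive
  Longitude: 1.36′ = 0.022667°; total 113.0226667
  W ⇒ negate
Point 4:
  Lat: 85 + 32/60 + 26.9/3600 = 85.5408056
  N → positive
  λ: 33 + 44/60 + 9.5/3600 = 33.7359722
  hemisphere W, so the sign is −
Point 5:
  Latitude: degrees = first 2 digits = 61, minutes = 28.199; 61 + 28.199/60 = 61.4699833
  S ⇒ negate
  Lon: degrees = first 3 digits = 179, minutes = 58.04509; 179 + 58.04509/60 = 179.9674182
  E ⇒ keep positive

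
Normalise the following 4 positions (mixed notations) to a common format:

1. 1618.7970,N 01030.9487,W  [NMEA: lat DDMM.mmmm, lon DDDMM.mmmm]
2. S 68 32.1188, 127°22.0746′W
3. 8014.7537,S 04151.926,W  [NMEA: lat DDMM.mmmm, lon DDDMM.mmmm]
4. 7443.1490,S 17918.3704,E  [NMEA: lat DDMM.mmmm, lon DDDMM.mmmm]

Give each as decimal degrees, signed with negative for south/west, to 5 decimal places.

1. 16.31328, -10.51581
2. -68.53531, -127.36791
3. -80.24590, -41.86543
4. -74.71915, 179.30617

Point 1:
  φ: degrees = first 2 digits = 16, minutes = 18.797; 16 + 18.797/60 = 16.313283
  N ⇒ keep positive
  Longitude: split at 3 digits → 010° and 30.9487′; 10 + 30.9487/60 = 10.515812
  hemisphere W, so the sign is −
Point 2:
  Lat: 68 + 32.1188/60 = 68.535313
  S → negative
  λ: 22.0746′ = 0.367910°; total 127.367910
  W → negative
Point 3:
  φ: degrees = first 2 digits = 80, minutes = 14.7537; 80 + 14.7537/60 = 80.245895
  S ⇒ negate
  Lon: degrees = first 3 digits = 41, minutes = 51.926; 41 + 51.926/60 = 41.865433
  hemisphere W, so the sign is −
Point 4:
  Latitude: degrees = first 2 digits = 74, minutes = 43.149; 74 + 43.149/60 = 74.719150
  S ⇒ negate
  Lon: split at 3 digits → 179° and 18.3704′; 179 + 18.3704/60 = 179.306173
  E ⇒ keep positive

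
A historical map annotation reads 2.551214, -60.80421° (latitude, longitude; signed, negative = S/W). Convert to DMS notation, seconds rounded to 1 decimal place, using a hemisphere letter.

Lat: 0.551214 × 60 = 33.07284′ → 33′, remainder × 60 = 4.370″
Longitude is negative → W; |value| = 60.804210
Lon: whole degrees 60; 48.25260′ → 48′ and 15.156″

2°33′4.4″ N, 60°48′15.2″ W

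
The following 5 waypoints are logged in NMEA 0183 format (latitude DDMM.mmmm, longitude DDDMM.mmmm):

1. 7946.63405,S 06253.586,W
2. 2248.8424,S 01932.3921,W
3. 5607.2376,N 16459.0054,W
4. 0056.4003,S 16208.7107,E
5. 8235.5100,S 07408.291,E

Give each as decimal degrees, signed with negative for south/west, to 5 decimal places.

1. -79.77723, -62.89310
2. -22.81404, -19.53987
3. 56.12063, -164.98342
4. -0.94001, 162.14518
5. -82.59183, 74.13818

Point 1:
  Lat: split at 2 digits → 79° and 46.63405′; 79 + 46.63405/60 = 79.777234
  S ⇒ negate
  λ: degrees = first 3 digits = 62, minutes = 53.586; 62 + 53.586/60 = 62.893100
  W ⇒ negate
Point 2:
  Latitude: degrees = first 2 digits = 22, minutes = 48.8424; 22 + 48.8424/60 = 22.814040
  S → negative
  Lon: degrees = first 3 digits = 19, minutes = 32.3921; 19 + 32.3921/60 = 19.539868
  W ⇒ negate
Point 3:
  φ: degrees = first 2 digits = 56, minutes = 7.2376; 56 + 7.2376/60 = 56.120627
  N ⇒ keep positive
  Lon: degrees = first 3 digits = 164, minutes = 59.0054; 164 + 59.0054/60 = 164.983423
  W → negative
Point 4:
  φ: split at 2 digits → 00° and 56.4003′; 0 + 56.4003/60 = 0.940005
  S ⇒ negate
  Longitude: degrees = first 3 digits = 162, minutes = 8.7107; 162 + 8.7107/60 = 162.145178
  E ⇒ keep positive
Point 5:
  φ: split at 2 digits → 82° and 35.51′; 82 + 35.51/60 = 82.591833
  S ⇒ negate
  Lon: split at 3 digits → 074° and 8.291′; 74 + 8.291/60 = 74.138183
  E ⇒ keep positive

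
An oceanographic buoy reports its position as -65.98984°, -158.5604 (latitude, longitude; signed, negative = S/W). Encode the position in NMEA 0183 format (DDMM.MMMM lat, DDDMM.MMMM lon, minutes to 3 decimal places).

Latitude is negative → S; |value| = 65.989840
φ: fractional part 0.989840 → 59.39040 minutes
Longitude is negative → W; |value| = 158.560400
λ: minutes = (158.560400 − 158) × 60 = 33.62400

6559.390,S / 15833.624,W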